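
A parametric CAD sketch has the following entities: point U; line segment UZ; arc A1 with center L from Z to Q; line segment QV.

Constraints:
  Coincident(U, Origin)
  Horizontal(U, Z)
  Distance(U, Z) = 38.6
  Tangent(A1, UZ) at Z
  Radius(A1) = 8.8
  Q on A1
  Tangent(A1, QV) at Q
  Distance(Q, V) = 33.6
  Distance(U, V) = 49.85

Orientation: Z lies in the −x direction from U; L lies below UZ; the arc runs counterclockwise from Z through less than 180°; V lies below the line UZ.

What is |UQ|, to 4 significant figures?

47.92

U is at the origin; UZ is horizontal with |UZ| = 38.6 and Z on the −x side, so Z = (-38.60, 0.000). A1 meets UZ tangentially, so LZ is at right angles to UZ, so L = Z + (0, -8.8) = (-38.60, -8.800). Since LQ ⟂ QV (tangency), |LV| = √(8.8² + 33.6²) = 34.73 regardless of where Q sits on A1. So V lies on both circle(U, 49.85) and circle(L, 34.73); the below-UZ intersection is V = (-27.37, -41.67). Q is the foot of the tangent from V: Q = (-45.93, -13.66).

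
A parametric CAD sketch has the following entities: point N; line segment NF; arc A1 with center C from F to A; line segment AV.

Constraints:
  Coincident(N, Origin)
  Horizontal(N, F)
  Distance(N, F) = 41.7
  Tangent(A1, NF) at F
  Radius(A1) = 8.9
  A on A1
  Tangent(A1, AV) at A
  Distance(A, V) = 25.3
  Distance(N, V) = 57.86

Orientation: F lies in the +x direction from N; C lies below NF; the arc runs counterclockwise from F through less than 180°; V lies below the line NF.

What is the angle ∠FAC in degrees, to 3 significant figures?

31.0°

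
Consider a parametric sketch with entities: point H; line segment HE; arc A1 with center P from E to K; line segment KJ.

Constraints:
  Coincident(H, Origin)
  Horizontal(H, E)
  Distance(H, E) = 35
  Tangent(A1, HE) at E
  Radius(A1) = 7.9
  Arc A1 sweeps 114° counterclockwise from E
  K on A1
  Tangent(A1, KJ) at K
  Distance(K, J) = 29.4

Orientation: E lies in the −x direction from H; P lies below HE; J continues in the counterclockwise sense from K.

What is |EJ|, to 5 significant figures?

38.266

H is at the origin; H and E share the same y with |HE| = 35.0 and E on the −x side, so E = (-35.000, 0.0000). Since A1 is tangent to HE there, PE ⟂ HE, so P = E + (0, -7.9) = (-35.000, -7.9000). On A1, E sits at bearing 90° from P; a 114° counterclockwise sweep puts K at bearing 204°, so K = P + 7.9·(cos 204°, sin 204°) = (-42.217, -11.113). Tangency of A1 to KJ means the radius PK is perpendicular to KJ, so KJ runs along (−sin 204°, cos 204°); with |KJ| = 29.4, J = (-30.259, -37.971). Then |EJ| = |J − E| = 38.266.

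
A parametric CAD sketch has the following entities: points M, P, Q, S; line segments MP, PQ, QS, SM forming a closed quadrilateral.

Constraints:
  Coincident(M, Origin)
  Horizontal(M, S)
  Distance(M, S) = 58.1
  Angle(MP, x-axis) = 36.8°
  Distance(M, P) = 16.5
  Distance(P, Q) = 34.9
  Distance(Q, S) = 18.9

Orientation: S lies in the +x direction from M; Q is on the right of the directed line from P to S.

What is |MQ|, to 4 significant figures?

43.13

M is at the origin; MS is horizontal with |MS| = 58.1 and S in +x, so S = (58.1, 0). MP runs at 36.8° with |MP| = 16.5, so P = (13.21, 9.884). Q is determined by |PQ| = 34.9 and |QS| = 18.9 together: it lies at the intersection of circle(P, 34.9) and circle(S, 18.9). With |PS| = 45.96, the foot of the radical line on PS is 32.35 from P and the perpendicular offset is √(34.9² − 32.35²) = 13.11. Taking the right-of-PS solution: Q = (41.98, -9.871).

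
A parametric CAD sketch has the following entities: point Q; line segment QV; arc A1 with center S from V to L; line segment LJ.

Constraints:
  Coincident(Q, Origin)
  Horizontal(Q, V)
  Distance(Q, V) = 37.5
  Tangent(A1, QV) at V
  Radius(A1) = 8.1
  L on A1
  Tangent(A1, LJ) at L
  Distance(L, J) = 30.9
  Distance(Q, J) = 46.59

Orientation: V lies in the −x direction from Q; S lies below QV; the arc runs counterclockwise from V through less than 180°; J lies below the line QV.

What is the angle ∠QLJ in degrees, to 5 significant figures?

71.593°

Checks: |SL| = 8.100 ✓; ∠(SL, LJ) = 90.00° ✓; |LJ| = 30.90 ✓; |QJ| = 46.59 ✓.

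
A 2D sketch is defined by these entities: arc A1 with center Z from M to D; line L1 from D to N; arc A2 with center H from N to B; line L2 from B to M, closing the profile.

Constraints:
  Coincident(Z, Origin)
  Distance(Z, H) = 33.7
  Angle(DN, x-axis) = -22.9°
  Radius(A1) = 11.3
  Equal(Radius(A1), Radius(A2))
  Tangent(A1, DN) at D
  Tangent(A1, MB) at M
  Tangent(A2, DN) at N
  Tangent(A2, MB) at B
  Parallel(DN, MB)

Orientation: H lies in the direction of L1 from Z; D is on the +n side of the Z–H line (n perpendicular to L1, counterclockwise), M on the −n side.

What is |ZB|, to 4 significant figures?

35.54

The slot axis is L1's direction at -22.9°, so u = (cos -22.9°, sin -22.9°) = (0.9212, -0.3891) and n = (−sin -22.9°, cos -22.9°) = (0.3891, 0.9212). Z is at the origin and H lies 33.7 along u from Z, so H = 33.7·u = (31.04, -13.11). Tangency of A1 to both parallel lines with radius 11.3 puts D and M at Z ± 11.3·n: D = (4.397, 10.41), M = (-4.397, -10.41). Equal radii place N and B the same way about H: N = H + 11.3·n = (35.44, -2.704), B = H − 11.3·n = (26.65, -23.52). Then |ZB| = |B − Z| = 35.54.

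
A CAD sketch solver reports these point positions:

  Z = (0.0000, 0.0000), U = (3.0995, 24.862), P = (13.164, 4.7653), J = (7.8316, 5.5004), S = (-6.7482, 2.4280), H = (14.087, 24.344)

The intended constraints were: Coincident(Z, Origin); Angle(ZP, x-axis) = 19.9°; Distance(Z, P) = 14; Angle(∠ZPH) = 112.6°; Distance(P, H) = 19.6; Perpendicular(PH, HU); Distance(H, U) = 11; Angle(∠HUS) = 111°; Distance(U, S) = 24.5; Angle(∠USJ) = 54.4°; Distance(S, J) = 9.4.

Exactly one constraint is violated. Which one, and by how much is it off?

Distance(S, J) = 9.4 — off by 5.50.

Z = (0.00, 0.00) ✓; ZP at 19.90° ✓; |ZP| = 14.00 ✓; ∠ZPH = 112.6° ✓; |PH| = 19.60 ✓; ∠(PH, HU) = 90.00° ✓; |HU| = 11.00 ✓; ∠HUS = 111.0° ✓; |US| = 24.50 ✓; ∠USJ = 54.40° ✓; |SJ| = 14.90 ✗.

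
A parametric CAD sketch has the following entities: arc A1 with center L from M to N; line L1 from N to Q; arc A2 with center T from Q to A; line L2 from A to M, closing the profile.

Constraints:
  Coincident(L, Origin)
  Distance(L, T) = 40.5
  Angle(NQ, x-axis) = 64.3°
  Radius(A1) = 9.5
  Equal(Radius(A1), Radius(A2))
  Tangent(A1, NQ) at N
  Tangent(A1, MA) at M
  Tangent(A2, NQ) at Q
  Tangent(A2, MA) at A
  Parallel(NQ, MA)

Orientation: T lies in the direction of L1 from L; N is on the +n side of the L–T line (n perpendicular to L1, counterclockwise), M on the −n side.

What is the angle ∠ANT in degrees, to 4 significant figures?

11.93°

The slot axis is L1's direction at 64.3°, so u = (cos 64.3°, sin 64.3°) = (0.4337, 0.9011) and n = (−sin 64.3°, cos 64.3°) = (-0.9011, 0.4337). L is at the origin and T lies 40.5 along u from L, so T = 40.5·u = (17.56, 36.49). Tangency of A1 to both parallel lines with radius 9.5 puts N and M at L ± 9.5·n: N = (-8.560, 4.120), M = (8.560, -4.120). Equal radii place Q and A the same way about T: Q = T + 9.5·n = (9.003, 40.61), A = T − 9.5·n = (26.12, 32.37). Then cos ∠ANT = NA·NT / (|NA||NT|), giving 11.93°.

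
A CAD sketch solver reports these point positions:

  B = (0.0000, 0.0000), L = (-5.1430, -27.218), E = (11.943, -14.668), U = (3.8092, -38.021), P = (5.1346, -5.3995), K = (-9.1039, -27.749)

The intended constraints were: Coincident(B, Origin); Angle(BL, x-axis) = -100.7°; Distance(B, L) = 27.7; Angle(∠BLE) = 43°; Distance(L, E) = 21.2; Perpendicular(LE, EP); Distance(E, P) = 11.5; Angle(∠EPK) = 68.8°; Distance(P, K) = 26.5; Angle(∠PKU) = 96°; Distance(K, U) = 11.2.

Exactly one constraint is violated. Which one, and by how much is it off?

Distance(K, U) = 11.2 — off by 5.30.

B = (0.00, 0.00) ✓; BL at -100.7° ✓; |BL| = 27.70 ✓; ∠BLE = 43.00° ✓; |LE| = 21.20 ✓; ∠(LE, EP) = 90.00° ✓; |EP| = 11.50 ✓; ∠EPK = 68.80° ✓; |PK| = 26.50 ✓; ∠PKU = 96.00° ✓; |KU| = 16.50 ✗.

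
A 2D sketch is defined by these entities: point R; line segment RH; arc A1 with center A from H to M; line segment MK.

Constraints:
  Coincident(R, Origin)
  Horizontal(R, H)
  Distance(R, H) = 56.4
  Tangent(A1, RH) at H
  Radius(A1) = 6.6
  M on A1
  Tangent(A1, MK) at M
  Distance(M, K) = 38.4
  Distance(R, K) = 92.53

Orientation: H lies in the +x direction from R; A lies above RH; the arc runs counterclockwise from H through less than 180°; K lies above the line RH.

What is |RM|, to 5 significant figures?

61.244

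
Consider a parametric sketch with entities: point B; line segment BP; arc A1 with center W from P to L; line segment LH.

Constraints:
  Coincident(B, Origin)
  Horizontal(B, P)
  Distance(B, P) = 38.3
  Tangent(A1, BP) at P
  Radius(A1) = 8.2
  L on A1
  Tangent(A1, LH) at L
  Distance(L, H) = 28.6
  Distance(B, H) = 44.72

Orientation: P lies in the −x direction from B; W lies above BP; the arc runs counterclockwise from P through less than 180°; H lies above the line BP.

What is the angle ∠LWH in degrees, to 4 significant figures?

74.00°

Checks: B.y = 0.00, P.y = 0.00 ✓; |WL| = 8.200 ✓; ∠(WL, LH) = 90.00° ✓; |LH| = 28.60 ✓; |BH| = 44.72 ✓.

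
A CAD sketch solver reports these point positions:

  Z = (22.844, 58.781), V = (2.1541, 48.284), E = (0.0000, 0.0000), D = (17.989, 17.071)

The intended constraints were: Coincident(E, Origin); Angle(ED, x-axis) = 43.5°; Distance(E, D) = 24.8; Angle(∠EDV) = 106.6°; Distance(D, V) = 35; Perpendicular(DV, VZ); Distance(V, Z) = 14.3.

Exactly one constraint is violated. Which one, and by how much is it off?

Distance(V, Z) = 14.3 — off by 8.90.

E = (0.00, 0.00) ✓; ED at 43.50° ✓; |ED| = 24.80 ✓; ∠EDV = 106.6° ✓; |DV| = 35.00 ✓; ∠(DV, VZ) = 90.00° ✓; |VZ| = 23.20 ✗.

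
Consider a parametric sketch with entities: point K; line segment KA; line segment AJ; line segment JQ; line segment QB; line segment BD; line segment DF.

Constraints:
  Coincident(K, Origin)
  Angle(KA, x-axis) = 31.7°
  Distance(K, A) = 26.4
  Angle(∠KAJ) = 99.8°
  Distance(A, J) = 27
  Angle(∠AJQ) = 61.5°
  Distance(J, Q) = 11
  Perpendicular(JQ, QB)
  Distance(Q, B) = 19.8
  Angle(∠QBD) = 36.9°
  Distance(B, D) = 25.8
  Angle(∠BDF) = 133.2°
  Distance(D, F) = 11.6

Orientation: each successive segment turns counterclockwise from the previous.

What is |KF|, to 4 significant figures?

48.87

K is at the origin; KA runs at 31.7° with length 26.4, so A = (22.46, 13.87). ∠KAJ = 99.8° gives AJ at 111.9° from the x-axis; with |AJ| = 27.0, J = (12.39, 38.92). ∠AJQ = 61.5° gives JQ at -129.6° from the x-axis; with |JQ| = 11.0, Q = (5.379, 30.45). JQ is perpendicular to QB, so QB runs at -39.60°; with |QB| = 19.8, B = (20.64, 17.83). ∠QBD = 36.9° gives BD at 103.5° from the x-axis; with |BD| = 25.8, D = (14.61, 42.91). ∠BDF = 133.2° gives DF at 150.3° from the x-axis; with |DF| = 11.6, F = (4.536, 48.66). Then |KF| = |F − K| = 48.87.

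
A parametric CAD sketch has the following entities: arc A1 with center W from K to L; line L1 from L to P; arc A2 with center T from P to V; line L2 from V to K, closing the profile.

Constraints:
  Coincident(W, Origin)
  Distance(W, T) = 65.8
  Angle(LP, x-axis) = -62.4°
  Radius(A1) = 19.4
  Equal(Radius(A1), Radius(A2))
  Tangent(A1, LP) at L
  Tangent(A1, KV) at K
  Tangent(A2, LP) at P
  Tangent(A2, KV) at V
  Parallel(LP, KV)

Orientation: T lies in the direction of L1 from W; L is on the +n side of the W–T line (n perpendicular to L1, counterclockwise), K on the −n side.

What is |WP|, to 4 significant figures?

68.60

Tangency of A1 to both parallel lines with radius 19.4 puts L and K at W ± 19.4·n: L = (17.19, 8.988), K = (-17.19, -8.988). Equal radii place P and V the same way about T: P = T + 19.4·n = (47.68, -49.32), V = T − 19.4·n = (13.29, -67.30). Then |WP| = |P − W| = 68.60.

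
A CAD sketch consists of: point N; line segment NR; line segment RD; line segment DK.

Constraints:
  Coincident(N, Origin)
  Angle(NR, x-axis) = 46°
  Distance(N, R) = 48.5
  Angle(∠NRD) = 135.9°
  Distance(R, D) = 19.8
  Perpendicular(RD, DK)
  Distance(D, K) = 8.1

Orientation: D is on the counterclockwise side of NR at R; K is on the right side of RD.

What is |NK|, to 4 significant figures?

68.82

∠NRD = 135.9°, so RD runs at 46.0° + (180° − 135.9°) = 90.10° from the x-axis; with |RD| = 19.8, D = R + 19.8·(cos 90.10°, sin 90.10°) = (33.66, 54.69). The perpendicularity gives DK at right angles to RD; with |DK| = 8.1 on the right of RD, K = D + 8.1·(1.000, 0.001745) = (41.76, 54.70). Then |NK| = |K − N| = 68.82.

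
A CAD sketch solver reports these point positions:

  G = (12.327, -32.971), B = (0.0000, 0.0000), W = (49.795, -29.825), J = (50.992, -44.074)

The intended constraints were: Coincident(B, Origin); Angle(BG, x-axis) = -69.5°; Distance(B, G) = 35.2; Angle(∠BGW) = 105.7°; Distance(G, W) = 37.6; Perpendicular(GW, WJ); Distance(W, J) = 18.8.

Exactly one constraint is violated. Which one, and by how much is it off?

Distance(W, J) = 18.8 — off by 4.50.

B = (0.00, 0.00) ✓; BG at -69.50° ✓; |BG| = 35.20 ✓; ∠BGW = 105.7° ✓; |GW| = 37.60 ✓; ∠(GW, WJ) = 90.00° ✓; |WJ| = 14.30 ✗.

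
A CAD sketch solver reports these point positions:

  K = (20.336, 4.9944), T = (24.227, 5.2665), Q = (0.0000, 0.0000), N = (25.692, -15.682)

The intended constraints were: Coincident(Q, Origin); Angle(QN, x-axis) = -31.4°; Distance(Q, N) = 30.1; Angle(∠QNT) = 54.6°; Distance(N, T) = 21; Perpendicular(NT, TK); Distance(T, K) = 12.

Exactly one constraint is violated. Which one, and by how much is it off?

Distance(T, K) = 12 — off by 8.10.

Q = (0.00, 0.00) ✓; QN at -31.40° ✓; |QN| = 30.10 ✓; ∠QNT = 54.60° ✓; |NT| = 21.00 ✓; ∠(NT, TK) = 90.00° ✓; |TK| = 3.901 ✗.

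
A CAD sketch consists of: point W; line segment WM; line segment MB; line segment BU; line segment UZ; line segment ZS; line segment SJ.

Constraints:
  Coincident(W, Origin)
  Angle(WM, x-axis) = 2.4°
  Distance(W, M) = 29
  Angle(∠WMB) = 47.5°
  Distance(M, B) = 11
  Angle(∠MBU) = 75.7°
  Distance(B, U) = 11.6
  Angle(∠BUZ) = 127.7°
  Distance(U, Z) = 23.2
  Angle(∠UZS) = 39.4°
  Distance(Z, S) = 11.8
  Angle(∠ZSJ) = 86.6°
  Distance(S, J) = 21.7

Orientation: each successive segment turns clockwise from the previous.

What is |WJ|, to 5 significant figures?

8.6855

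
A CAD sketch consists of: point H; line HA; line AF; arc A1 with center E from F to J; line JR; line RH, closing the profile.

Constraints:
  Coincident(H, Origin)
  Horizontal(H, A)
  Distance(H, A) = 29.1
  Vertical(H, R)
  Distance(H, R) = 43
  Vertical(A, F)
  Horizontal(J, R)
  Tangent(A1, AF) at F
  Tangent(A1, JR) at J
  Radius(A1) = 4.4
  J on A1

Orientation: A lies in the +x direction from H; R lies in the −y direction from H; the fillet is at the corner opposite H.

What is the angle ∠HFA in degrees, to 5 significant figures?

37.012°

H is at the origin; H and A share the same y with |HA| = 29.1 and A on the +x side, so A = (29.100, 0.0000). H and R share the same x with |HR| = 43.0 and R on the −y side, so R = (0.0000, -43.000). The virtual corner opposite H is at (29.100, -43.000). A1 meets AF tangentially, so EF is at right angles to AF and A1 meets JR tangentially, so EJ is at right angles to JR, with radius 4.4, so the center E sits 4.4 in from both sides at E = (24.700, -38.600). That places the tangent points at F = (29.100, -38.600) on AF and J = (24.700, -43.000) on JR. Then cos ∠HFA = FH·FA / (|FH||FA|), giving 37.012°.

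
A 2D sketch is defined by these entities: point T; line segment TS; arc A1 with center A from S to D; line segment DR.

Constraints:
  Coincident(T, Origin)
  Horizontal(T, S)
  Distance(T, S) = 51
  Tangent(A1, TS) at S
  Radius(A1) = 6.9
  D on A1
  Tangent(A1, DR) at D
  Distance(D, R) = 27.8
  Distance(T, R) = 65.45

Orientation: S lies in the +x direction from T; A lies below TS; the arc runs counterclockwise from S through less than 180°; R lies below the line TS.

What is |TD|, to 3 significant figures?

45.6

T is at the origin; TS is horizontal with |TS| = 51.0 and S on the +x side, so S = (51.0, 0.00). Tangency of A1 to TS means the radius AS is perpendicular to TS, so A = S + (0, -6.9) = (51.0, -6.90). Since AD ⟂ DR (tangency), |AR| = √(6.9² + 27.8²) = 28.6 regardless of where D sits on A1. So R lies on both circle(T, 65.45) and circle(A, 28.6); the below-TS intersection is R = (55.2, -35.2). D is the foot of the tangent from R: D = (44.6, -9.52).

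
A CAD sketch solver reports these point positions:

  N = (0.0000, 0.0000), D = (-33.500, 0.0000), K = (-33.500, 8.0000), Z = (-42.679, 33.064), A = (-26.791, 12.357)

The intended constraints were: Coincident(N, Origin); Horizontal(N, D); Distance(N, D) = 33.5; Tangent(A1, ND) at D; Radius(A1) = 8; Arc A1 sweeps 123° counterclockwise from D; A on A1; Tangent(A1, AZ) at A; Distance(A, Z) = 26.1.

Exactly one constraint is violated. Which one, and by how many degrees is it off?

Tangent(A1, AZ) at A — off by 4.50°.

N = (0.00, 0.00) ✓; N.y = 0.00, D.y = 0.00 ✓; |ND| = 33.50 ✓; ∠(KD, DN) = 90.00° ✓; |KD| = 8.000 ✓; bearing(K→A) − bearing(K→D) = 123.0° ✓; |KA| = 8.000 ✓; ∠(KA, AZ) = 85.50° ✗; |AZ| = 26.10 ✓.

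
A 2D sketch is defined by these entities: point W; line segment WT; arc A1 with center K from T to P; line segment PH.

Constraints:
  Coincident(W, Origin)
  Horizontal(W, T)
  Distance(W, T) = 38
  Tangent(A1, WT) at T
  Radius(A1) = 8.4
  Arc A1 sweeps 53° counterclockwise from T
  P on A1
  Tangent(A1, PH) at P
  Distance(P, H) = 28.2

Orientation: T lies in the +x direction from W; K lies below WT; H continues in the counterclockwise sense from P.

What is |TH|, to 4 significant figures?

35.07

On A1, T sits at bearing 90° from K; a 53° counterclockwise sweep puts P at bearing 143°, so P = K + 8.4·(cos 143°, sin 143°) = (31.29, -3.345). The tangent condition forces KP to be normal to PH, so PH runs along (−sin 143°, cos 143°); with |PH| = 28.2, H = (14.32, -25.87). Then |TH| = |H − T| = 35.07.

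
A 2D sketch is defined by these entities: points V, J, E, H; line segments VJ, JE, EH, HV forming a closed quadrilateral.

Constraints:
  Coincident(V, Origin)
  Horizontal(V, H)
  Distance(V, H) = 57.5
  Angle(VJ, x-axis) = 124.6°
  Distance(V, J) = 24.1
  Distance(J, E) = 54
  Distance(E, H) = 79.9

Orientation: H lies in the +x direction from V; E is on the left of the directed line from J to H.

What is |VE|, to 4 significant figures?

67.91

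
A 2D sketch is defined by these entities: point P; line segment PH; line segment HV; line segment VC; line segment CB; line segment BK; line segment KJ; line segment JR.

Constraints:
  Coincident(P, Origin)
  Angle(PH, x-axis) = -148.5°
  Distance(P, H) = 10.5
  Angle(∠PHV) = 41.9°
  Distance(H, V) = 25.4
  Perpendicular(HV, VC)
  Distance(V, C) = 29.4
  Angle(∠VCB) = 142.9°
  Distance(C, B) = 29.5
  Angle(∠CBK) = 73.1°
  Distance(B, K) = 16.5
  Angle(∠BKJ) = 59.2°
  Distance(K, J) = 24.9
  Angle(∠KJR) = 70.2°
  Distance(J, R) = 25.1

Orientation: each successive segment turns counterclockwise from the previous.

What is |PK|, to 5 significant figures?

34.042

P is at the origin; PH runs at -148.5° with length 10.5, so H = (-8.9527, -5.4862). ∠PHV = 41.9° gives HV at -10.400° from the x-axis; with |HV| = 25.4, V = (16.030, -10.071). HV is perpendicular to VC, so VC runs at 79.600°; with |VC| = 29.4, C = (21.337, 18.846). ∠VCB = 142.9° gives CB at 116.70° from the x-axis; with |CB| = 29.5, B = (8.0823, 45.200). ∠CBK = 73.1° gives BK at -136.40° from the x-axis; with |BK| = 16.5, K = (-3.8665, 33.821). Then |PK| = |K − P| = 34.042.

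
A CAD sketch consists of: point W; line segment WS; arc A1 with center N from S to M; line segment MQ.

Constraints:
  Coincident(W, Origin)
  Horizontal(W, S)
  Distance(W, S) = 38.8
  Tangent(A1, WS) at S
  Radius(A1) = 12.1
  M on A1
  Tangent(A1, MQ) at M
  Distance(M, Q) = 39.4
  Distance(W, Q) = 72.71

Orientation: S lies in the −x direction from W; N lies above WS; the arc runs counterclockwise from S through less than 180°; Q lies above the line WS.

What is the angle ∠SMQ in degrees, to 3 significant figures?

117°

W is at the origin; WS is horizontal with |WS| = 38.8 and S on the −x side, so S = (-38.8, 0.00). Tangency of A1 to WS means the radius NS is perpendicular to WS, so N = S + (0, 12.1) = (-38.8, 12.1). Since NM ⟂ MQ (tangency), |NQ| = √(12.1² + 39.4²) = 41.2 regardless of where M sits on A1. So Q lies on both circle(W, 72.71) and circle(N, 41.2); the above-WS intersection is Q = (-51.5, 51.3). M is the foot of the tangent from Q: M = (-28.9, 19.0).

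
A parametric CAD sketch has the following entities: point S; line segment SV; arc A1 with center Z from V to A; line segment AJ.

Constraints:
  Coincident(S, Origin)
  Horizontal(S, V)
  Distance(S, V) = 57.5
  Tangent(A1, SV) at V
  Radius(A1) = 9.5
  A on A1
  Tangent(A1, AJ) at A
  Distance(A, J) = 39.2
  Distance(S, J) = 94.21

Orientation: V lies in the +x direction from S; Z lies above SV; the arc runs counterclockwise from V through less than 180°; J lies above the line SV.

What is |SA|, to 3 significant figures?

65.7

Checks: ∠(ZV, VS) = 90.00° ✓; |ZV| = 9.500 ✓; |ZA| = 9.500 ✓; ∠(ZA, AJ) = 90.00° ✓; |AJ| = 39.20 ✓; |SJ| = 94.21 ✓.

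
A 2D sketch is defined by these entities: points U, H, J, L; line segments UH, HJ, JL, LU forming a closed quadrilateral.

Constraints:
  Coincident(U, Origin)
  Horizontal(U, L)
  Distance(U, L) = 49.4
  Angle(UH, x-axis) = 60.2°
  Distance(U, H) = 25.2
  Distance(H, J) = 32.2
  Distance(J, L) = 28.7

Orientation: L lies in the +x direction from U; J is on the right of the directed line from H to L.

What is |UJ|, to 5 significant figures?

23.821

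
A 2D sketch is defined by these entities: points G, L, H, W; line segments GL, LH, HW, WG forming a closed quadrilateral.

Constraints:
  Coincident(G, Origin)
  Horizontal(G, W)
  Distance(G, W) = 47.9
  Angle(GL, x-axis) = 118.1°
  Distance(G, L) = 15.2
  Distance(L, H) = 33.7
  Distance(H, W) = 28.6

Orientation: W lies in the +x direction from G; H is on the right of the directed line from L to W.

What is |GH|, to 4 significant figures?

21.07

Checks: G.y = 0.00, W.y = 0.00 ✓; |LH| = 33.70 ✓; |HW| = 28.60 ✓.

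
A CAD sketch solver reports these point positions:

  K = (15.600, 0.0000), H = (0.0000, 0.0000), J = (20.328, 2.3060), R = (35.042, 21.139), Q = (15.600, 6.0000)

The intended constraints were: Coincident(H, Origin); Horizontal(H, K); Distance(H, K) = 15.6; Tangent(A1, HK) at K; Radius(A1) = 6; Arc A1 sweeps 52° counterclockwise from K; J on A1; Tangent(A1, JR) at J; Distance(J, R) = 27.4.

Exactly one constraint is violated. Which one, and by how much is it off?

Distance(J, R) = 27.4 — off by 3.50.

H = (0.00, 0.00) ✓; H.y = 0.00, K.y = 0.00 ✓; |HK| = 15.60 ✓; ∠(QK, KH) = 90.00° ✓; |QK| = 6.000 ✓; bearing(Q→J) − bearing(Q→K) = 52.00° ✓; |QJ| = 6.000 ✓; ∠(QJ, JR) = 90.00° ✓; |JR| = 23.90 ✗.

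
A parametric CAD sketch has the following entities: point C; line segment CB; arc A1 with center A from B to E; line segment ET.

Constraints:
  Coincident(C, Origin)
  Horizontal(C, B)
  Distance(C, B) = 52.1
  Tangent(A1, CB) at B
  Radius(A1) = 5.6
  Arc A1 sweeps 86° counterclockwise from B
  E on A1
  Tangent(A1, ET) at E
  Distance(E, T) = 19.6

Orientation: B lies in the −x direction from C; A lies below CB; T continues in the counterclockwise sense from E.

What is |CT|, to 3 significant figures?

64.0

On A1, B sits at bearing 90° from A; an 86° counterclockwise sweep puts E at bearing 176°, so E = A + 5.6·(cos 176°, sin 176°) = (-57.7, -5.21). Since A1 is tangent to ET there, AE ⟂ ET, so ET runs along (−sin 176°, cos 176°); with |ET| = 19.6, T = (-59.1, -24.8). Then |CT| = |T − C| = 64.0.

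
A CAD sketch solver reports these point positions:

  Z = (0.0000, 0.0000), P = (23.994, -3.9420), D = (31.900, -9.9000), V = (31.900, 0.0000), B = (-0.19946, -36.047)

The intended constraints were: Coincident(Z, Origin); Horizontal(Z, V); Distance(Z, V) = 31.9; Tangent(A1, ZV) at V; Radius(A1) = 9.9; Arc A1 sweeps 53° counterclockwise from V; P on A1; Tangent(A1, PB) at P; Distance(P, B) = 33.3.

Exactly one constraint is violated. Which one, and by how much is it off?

Distance(P, B) = 33.3 — off by 6.90.

Z = (0.00, 0.00) ✓; Z.y = 0.00, V.y = 0.00 ✓; |ZV| = 31.90 ✓; ∠(DV, VZ) = 90.00° ✓; |DV| = 9.900 ✓; bearing(D→P) − bearing(D→V) = 53.00° ✓; |DP| = 9.900 ✓; ∠(DP, PB) = 90.00° ✓; |PB| = 40.20 ✗.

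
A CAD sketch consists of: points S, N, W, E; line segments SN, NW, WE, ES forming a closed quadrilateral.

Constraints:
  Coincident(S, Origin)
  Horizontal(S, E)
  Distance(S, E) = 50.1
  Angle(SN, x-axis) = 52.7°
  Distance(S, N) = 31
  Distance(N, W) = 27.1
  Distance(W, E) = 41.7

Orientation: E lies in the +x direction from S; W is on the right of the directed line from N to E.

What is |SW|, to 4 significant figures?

8.410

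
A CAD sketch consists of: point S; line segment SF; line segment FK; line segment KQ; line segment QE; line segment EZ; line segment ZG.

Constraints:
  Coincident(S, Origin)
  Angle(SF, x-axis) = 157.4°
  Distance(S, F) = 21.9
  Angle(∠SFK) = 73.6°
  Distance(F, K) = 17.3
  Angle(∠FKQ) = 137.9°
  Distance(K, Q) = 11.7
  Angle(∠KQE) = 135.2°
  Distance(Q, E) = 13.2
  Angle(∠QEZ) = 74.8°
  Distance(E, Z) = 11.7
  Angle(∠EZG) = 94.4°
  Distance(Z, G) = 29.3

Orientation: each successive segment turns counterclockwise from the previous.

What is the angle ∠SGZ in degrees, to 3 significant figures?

14.7°

S is at the origin; SF runs at 157.4° with length 21.9, so F = (-20.2, 8.42). ∠SFK = 73.6° gives FK at -96.2° from the x-axis; with |FK| = 17.3, K = (-22.1, -8.78). ∠FKQ = 137.9° gives KQ at -54.1° from the x-axis; with |KQ| = 11.7, Q = (-15.2, -18.3). ∠KQE = 135.2° gives QE at -9.30° from the x-axis; with |QE| = 13.2, E = (-2.20, -20.4). ∠QEZ = 74.8° gives EZ at 95.9° from the x-axis; with |EZ| = 11.7, Z = (-3.40, -8.76). ∠EZG = 94.4° gives ZG at -178° from the x-axis; with |ZG| = 29.3, G = (-32.7, -9.52). Then cos ∠SGZ = GS·GZ / (|GS||GZ|), giving 14.7°.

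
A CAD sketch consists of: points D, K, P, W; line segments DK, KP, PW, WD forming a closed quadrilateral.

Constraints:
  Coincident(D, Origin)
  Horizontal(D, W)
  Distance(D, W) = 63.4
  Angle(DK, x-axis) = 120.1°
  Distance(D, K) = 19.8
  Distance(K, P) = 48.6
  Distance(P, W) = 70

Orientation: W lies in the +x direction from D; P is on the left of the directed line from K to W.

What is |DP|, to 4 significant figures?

58.79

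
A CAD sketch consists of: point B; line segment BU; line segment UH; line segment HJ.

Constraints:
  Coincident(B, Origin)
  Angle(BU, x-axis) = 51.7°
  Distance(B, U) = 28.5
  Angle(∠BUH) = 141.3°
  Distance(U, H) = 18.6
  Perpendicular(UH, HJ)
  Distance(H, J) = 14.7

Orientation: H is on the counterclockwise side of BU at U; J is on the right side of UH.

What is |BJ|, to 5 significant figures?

52.207

B is at the origin; BU runs at 51.7° with length 28.5, so U = 28.5·(cos 51.7°, sin 51.7°) = (17.664, 22.366). ∠BUH = 141.3°, so UH runs at 51.7° + (180° − 141.3°) = 90.400° from the x-axis; with |UH| = 18.6, H = U + 18.6·(cos 90.400°, sin 90.400°) = (17.534, 40.966). UH is perpendicular to HJ; with |HJ| = 14.7 on the right of UH, J = H + 14.7·(0.99998, 0.0069813) = (32.233, 41.068). Then |BJ| = |J − B| = 52.207.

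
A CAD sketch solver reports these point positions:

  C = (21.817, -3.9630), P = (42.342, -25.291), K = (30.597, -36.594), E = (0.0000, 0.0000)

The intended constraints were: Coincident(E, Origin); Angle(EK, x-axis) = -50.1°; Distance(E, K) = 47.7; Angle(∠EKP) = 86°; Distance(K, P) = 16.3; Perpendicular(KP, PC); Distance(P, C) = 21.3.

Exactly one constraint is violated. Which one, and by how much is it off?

Distance(P, C) = 21.3 — off by 8.30.

E = (0.00, 0.00) ✓; EK at -50.10° ✓; |EK| = 47.70 ✓; ∠EKP = 86.00° ✓; |KP| = 16.30 ✓; ∠(KP, PC) = 90.00° ✓; |PC| = 29.60 ✗.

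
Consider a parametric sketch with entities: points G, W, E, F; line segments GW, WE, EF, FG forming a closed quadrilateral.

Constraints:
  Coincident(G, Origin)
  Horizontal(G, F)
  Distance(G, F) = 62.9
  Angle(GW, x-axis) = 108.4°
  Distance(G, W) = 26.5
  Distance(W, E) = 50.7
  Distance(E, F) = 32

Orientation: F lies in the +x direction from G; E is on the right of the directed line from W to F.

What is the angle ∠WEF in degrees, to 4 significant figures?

130.7°

Checks: |WE| = 50.70 ✓; |EF| = 32.00 ✓.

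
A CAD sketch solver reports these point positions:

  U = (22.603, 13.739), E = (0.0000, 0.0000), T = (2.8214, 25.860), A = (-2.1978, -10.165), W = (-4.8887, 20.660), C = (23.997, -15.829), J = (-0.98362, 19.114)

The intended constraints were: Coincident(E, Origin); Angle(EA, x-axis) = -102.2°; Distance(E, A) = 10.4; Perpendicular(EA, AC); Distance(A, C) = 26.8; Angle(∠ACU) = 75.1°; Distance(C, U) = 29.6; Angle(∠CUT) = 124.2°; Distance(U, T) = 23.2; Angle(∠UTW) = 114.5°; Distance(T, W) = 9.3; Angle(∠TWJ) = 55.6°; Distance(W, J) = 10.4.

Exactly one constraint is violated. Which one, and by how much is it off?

Distance(W, J) = 10.4 — off by 6.20.

E = (0.00, 0.00) ✓; EA at -102.2° ✓; |EA| = 10.40 ✓; ∠(EA, AC) = 90.00° ✓; |AC| = 26.80 ✓; ∠ACU = 75.10° ✓; |CU| = 29.60 ✓; ∠CUT = 124.2° ✓; |UT| = 23.20 ✓; ∠UTW = 114.5° ✓; |TW| = 9.300 ✓; ∠TWJ = 55.60° ✓; |WJ| = 4.200 ✗.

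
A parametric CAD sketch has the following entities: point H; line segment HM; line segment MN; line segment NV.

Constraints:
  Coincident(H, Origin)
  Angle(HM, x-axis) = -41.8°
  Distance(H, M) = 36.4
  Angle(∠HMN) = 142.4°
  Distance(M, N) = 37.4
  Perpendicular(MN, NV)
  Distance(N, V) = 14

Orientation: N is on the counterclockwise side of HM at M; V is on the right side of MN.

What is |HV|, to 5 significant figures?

75.490

H is at the origin; HM runs at -41.8° with length 36.4, so M = 36.4·(cos -41.8°, sin -41.8°) = (27.135, -24.262). ∠HMN = 142.4°, so MN runs at -41.8° + (180° − 142.4°) = -4.2000° from the x-axis; with |MN| = 37.4, N = M + 37.4·(cos -4.2000°, sin -4.2000°) = (64.435, -27.001). The perpendicularity gives NV at right angles to MN; with |NV| = 14.0 on the right of MN, V = N + 14.0·(-0.073238, -0.99731) = (63.410, -40.963). Then |HV| = |V − H| = 75.490.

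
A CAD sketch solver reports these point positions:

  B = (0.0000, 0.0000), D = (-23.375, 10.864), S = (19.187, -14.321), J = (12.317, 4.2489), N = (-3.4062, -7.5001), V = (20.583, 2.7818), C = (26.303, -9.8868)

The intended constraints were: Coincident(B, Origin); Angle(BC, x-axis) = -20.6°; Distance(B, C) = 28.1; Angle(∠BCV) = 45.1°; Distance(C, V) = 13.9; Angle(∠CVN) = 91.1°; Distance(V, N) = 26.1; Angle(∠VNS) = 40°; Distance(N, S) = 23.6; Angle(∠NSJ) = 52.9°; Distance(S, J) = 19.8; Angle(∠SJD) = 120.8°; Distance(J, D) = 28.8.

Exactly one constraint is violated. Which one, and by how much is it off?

Distance(J, D) = 28.8 — off by 7.50.

B = (0.00, 0.00) ✓; BC at -20.60° ✓; |BC| = 28.10 ✓; ∠BCV = 45.10° ✓; |CV| = 13.90 ✓; ∠CVN = 91.10° ✓; |VN| = 26.10 ✓; ∠VNS = 40.00° ✓; |NS| = 23.60 ✓; ∠NSJ = 52.90° ✓; |SJ| = 19.80 ✓; ∠SJD = 120.8° ✓; |JD| = 36.30 ✗.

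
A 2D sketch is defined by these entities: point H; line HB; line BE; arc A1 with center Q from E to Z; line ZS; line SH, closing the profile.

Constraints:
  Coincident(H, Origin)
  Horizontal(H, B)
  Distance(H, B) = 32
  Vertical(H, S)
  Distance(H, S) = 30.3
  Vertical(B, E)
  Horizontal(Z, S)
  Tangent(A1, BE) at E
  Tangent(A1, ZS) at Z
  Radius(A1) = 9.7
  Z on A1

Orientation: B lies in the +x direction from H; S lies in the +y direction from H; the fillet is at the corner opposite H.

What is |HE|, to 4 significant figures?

38.06

H is at the origin; H and B share the same y with |HB| = 32.0 and B on the +x side, so B = (32.00, 0.000). H and S share the same x with |HS| = 30.3 and S on the +y side, so S = (0.000, 30.30). The virtual corner opposite H is at (32.00, 30.30). Since A1 is tangent to BE there, QE ⟂ BE and tangency of A1 to ZS means the radius QZ is perpendicular to ZS, with radius 9.7, so the center Q sits 9.7 in from both sides at Q = (22.30, 20.60). That places the tangent points at E = (32.00, 20.60) on BE and Z = (22.30, 30.30) on ZS. Then |HE| = |E − H| = 38.06.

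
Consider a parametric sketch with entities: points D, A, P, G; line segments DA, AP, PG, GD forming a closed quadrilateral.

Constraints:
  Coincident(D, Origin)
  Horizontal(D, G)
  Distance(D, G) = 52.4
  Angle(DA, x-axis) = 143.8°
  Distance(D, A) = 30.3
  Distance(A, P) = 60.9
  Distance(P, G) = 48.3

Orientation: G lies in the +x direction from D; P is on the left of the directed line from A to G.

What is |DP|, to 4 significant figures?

53.17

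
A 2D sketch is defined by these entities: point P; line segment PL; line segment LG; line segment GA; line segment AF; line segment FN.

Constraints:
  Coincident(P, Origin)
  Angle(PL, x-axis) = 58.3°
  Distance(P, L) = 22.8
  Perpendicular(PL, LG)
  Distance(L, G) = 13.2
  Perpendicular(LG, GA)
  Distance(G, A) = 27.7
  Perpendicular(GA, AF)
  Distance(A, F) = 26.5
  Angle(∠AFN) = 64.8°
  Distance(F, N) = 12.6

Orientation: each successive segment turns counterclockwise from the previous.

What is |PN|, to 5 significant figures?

10.258

P is at the origin; PL runs at 58.3° with length 22.8, so L = (11.981, 19.398). The perpendicularity gives LG at right angles to PL, so LG runs at 148.30°; with |LG| = 13.2, G = (0.75005, 26.335). LG is perpendicular to GA, so GA runs at -121.70°; with |GA| = 27.7, A = (-13.806, 2.7673). The perpendicularity gives AF at right angles to GA, so AF runs at -31.700°; with |AF| = 26.5, F = (8.7410, -11.158). ∠AFN = 64.8° gives FN at 83.500° from the x-axis; with |FN| = 12.6, N = (10.167, 1.3613). Then |PN| = |N − P| = 10.258.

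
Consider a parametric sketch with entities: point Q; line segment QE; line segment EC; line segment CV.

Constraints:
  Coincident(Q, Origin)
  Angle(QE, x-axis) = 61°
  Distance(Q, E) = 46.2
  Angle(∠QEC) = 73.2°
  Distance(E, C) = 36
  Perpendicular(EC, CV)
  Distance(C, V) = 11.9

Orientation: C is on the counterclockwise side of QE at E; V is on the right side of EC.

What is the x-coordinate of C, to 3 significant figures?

-12.8

Q is at the origin; QE runs at 61.0° with length 46.2, so E = 46.2·(cos 61.0°, sin 61.0°) = (22.4, 40.4). ∠QEC = 73.2°, so EC runs at 61.0° + (180° − 73.2°) = 168° from the x-axis; with |EC| = 36.0, C = E + 36.0·(cos 168°, sin 168°) = (-12.8, 48.0). So C.x = -12.8.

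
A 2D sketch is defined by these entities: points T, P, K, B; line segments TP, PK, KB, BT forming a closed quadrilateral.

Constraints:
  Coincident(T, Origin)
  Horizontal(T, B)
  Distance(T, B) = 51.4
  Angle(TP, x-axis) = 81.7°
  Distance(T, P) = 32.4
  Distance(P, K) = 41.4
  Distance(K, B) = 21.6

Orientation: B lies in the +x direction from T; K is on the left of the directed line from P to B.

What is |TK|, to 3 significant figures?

48.9

T is at the origin; T and B share the same y with |TB| = 51.4 and B in +x, so B = (51.4, 0). TP runs at 81.7° with |TP| = 32.4, so P = (4.68, 32.1). K is determined by |PK| = 41.4 and |KB| = 21.6 together: it lies at the intersection of circle(P, 41.4) and circle(B, 21.6). With |PB| = 56.7, the foot of the radical line on PB is 39.3 from P and the perpendicular offset is √(41.4² − 39.3²) = 12.9. Taking the left-of-PB solution: K = (44.4, 20.4).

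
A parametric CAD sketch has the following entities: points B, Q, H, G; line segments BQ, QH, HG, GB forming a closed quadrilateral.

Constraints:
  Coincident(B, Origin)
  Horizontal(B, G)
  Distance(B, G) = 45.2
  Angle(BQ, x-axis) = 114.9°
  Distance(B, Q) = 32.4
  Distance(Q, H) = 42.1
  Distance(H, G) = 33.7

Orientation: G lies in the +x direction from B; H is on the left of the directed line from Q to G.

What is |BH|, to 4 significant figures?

40.81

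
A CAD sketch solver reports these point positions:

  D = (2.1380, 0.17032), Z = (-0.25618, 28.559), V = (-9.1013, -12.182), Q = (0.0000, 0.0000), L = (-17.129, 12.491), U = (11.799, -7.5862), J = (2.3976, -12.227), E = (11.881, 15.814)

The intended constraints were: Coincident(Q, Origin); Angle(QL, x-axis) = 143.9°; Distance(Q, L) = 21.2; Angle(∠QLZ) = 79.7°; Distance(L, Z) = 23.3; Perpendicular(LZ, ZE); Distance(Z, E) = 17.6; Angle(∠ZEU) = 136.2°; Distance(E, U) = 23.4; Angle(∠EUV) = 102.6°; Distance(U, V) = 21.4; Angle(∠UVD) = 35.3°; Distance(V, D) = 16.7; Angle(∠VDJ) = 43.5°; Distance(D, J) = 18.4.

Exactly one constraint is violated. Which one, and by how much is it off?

Distance(D, J) = 18.4 — off by 6.00.

Q = (0.00, 0.00) ✓; QL at 143.9° ✓; |QL| = 21.20 ✓; ∠QLZ = 79.70° ✓; |LZ| = 23.30 ✓; ∠(LZ, ZE) = 90.00° ✓; |ZE| = 17.60 ✓; ∠ZEU = 136.2° ✓; |EU| = 23.40 ✓; ∠EUV = 102.6° ✓; |UV| = 21.40 ✓; ∠UVD = 35.30° ✓; |VD| = 16.70 ✓; ∠VDJ = 43.50° ✓; |DJ| = 12.40 ✗.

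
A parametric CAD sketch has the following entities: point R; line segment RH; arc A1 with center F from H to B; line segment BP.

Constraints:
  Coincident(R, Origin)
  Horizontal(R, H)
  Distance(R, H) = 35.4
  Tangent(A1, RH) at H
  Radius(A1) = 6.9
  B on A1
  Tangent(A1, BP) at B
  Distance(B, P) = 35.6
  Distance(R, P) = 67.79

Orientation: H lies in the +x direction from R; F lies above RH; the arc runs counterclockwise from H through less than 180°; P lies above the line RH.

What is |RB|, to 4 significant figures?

41.71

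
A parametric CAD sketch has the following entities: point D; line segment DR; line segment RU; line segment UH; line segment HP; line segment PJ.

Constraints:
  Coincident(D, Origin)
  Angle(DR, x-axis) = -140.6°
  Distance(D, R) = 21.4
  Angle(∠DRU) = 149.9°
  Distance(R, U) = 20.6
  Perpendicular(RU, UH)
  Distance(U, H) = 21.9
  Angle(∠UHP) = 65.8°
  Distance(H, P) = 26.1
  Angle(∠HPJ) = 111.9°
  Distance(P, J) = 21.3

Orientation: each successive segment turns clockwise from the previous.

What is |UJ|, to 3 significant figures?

25.1

D is at the origin; DR runs at -140.6° with length 21.4, so R = (-16.5, -13.6). ∠DRU = 149.9° gives RU at -171° from the x-axis; with |RU| = 20.6, U = (-36.9, -16.9). The perpendicularity gives UH at right angles to RU, so UH runs at 99.3°; with |UH| = 21.9, H = (-40.4, 4.70). ∠UHP = 65.8° gives HP at -14.9° from the x-axis; with |HP| = 26.1, P = (-15.2, -2.01). ∠HPJ = 111.9° gives PJ at -83.0° from the x-axis; with |PJ| = 21.3, J = (-12.6, -23.2). Then |UJ| = |J − U| = 25.1.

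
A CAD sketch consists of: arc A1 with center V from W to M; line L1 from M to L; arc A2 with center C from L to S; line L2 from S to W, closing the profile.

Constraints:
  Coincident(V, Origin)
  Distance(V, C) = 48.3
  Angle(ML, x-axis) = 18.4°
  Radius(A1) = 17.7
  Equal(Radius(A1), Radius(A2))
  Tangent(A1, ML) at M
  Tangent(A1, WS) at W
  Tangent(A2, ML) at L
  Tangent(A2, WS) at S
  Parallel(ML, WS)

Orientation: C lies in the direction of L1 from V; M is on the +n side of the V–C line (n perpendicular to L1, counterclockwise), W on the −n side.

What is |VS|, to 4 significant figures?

51.44

The slot axis is L1's direction at 18.4°, so u = (cos 18.4°, sin 18.4°) = (0.9489, 0.3156) and n = (−sin 18.4°, cos 18.4°) = (-0.3156, 0.9489). V is at the origin and C lies 48.3 along u from V, so C = 48.3·u = (45.83, 15.25). Tangency of A1 to both parallel lines with radius 17.7 puts M and W at V ± 17.7·n: M = (-5.587, 16.80), W = (5.587, -16.80). Equal radii place L and S the same way about C: L = C + 17.7·n = (40.24, 32.04), S = C − 17.7·n = (51.42, -1.549). Then |VS| = |S − V| = 51.44.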